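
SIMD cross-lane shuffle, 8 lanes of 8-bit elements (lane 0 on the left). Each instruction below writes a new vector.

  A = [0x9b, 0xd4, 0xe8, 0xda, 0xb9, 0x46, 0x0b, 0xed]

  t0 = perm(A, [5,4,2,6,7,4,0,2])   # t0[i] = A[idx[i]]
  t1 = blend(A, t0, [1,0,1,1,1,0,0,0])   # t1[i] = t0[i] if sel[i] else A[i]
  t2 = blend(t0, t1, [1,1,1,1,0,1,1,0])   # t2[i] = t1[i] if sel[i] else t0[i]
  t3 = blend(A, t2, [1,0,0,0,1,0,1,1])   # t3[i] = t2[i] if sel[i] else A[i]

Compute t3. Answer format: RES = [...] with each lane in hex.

→ t0 |46|b9|e8|0b|ed|b9|9b|e8|
→ t1 |46|d4|e8|0b|ed|46|0b|ed|
→ t2 |46|d4|e8|0b|ed|46|0b|e8|
→ t3 |46|d4|e8|da|ed|46|0b|e8|

RES = [ 0x46  0xd4  0xe8  0xda  0xed  0x46  0x0b  0xe8 ]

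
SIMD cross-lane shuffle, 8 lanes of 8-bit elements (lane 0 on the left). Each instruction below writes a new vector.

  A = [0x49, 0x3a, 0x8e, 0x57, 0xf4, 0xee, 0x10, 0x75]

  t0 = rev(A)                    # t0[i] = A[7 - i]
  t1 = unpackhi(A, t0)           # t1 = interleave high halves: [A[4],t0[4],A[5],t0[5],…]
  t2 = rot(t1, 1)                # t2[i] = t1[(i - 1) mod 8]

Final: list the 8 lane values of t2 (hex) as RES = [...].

RES = [0x49, 0xf4, 0x57, 0xee, 0x8e, 0x10, 0x3a, 0x75]

→ t0 |75|10|ee|f4|57|8e|3a|49|
→ t1 |f4|57|ee|8e|10|3a|75|49|
→ t2 |49|f4|57|ee|8e|10|3a|75|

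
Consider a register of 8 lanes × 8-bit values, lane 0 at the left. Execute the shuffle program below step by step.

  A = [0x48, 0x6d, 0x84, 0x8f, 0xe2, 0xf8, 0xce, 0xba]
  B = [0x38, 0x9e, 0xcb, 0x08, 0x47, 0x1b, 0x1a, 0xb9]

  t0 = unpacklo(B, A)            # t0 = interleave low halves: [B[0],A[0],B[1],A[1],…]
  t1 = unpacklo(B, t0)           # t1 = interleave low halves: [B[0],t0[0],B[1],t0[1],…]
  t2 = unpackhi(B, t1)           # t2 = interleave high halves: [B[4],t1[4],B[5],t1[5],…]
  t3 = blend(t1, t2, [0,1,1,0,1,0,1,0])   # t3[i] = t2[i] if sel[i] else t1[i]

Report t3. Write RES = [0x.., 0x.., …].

RES = [0x38, 0xcb, 0x1b, 0x48, 0x1a, 0x9e, 0xb9, 0x6d]

t0 = [0x38, 0x48, 0x9e, 0x6d, 0xcb, 0x84, 0x08, 0x8f]
t1 = [0x38, 0x38, 0x9e, 0x48, 0xcb, 0x9e, 0x08, 0x6d]
t2 = [0x47, 0xcb, 0x1b, 0x9e, 0x1a, 0x08, 0xb9, 0x6d]
t3 = [0x38, 0xcb, 0x1b, 0x48, 0x1a, 0x9e, 0xb9, 0x6d]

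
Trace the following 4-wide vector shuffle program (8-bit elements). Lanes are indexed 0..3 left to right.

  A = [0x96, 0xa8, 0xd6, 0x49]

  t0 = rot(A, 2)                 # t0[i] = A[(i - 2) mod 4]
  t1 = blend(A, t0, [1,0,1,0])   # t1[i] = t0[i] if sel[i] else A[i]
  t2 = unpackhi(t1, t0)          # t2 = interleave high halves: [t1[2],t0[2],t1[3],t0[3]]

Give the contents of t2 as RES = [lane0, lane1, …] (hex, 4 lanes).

t0 = [0xd6, 0x49, 0x96, 0xa8]
t1 = [0xd6, 0xa8, 0x96, 0x49]
t2 = [0x96, 0x96, 0x49, 0xa8]

RES = [ 0x96  0x96  0x49  0xa8 ]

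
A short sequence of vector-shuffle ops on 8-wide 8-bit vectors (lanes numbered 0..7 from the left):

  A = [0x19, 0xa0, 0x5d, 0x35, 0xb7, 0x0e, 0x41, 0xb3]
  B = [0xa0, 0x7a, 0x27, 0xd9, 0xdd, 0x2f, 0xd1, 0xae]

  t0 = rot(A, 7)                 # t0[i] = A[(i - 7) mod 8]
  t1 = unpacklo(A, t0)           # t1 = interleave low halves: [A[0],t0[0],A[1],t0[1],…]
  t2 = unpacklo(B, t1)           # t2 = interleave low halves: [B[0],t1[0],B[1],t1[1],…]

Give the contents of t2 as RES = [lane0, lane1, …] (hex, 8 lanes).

t0 = [0xa0, 0x5d, 0x35, 0xb7, 0x0e, 0x41, 0xb3, 0x19]
t1 = [0x19, 0xa0, 0xa0, 0x5d, 0x5d, 0x35, 0x35, 0xb7]
t2 = [0xa0, 0x19, 0x7a, 0xa0, 0x27, 0xa0, 0xd9, 0x5d]

RES = [ 0xa0  0x19  0x7a  0xa0  0x27  0xa0  0xd9  0x5d ]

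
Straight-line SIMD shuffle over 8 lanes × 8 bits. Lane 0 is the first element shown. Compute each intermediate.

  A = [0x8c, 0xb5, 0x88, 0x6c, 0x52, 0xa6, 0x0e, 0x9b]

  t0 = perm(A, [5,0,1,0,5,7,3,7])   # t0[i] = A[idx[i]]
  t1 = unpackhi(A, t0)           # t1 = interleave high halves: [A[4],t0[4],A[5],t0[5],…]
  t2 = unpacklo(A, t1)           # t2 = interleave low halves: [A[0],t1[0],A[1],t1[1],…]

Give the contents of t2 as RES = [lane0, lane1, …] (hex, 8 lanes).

  t0: a6 8c b5 8c a6 9b 6c 9b
  t1: 52 a6 a6 9b 0e 6c 9b 9b
  t2: 8c 52 b5 a6 88 a6 6c 9b

RES = [ 0x8c  0x52  0xb5  0xa6  0x88  0xa6  0x6c  0x9b ]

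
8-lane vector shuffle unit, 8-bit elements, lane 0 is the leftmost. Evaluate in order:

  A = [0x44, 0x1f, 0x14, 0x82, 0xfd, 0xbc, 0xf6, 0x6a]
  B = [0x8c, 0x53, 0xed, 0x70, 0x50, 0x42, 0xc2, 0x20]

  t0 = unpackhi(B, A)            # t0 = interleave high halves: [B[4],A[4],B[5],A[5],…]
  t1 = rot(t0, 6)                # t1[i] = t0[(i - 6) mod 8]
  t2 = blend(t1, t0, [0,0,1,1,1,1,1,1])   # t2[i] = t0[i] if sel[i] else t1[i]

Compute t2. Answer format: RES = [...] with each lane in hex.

→ t0 |50|fd|42|bc|c2|f6|20|6a|
→ t1 |42|bc|c2|f6|20|6a|50|fd|
→ t2 |42|bc|42|bc|c2|f6|20|6a|

RES = [0x42, 0xbc, 0x42, 0xbc, 0xc2, 0xf6, 0x20, 0x6a]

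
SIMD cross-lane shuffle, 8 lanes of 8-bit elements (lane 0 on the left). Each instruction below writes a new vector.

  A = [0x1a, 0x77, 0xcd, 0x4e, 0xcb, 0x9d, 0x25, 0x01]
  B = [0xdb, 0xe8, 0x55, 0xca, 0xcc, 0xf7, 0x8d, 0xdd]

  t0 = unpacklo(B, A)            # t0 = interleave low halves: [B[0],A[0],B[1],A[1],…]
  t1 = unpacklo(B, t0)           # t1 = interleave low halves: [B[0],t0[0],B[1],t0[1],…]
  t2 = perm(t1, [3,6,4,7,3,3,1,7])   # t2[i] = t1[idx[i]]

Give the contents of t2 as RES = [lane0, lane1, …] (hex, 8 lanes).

t0 = [0xdb, 0x1a, 0xe8, 0x77, 0x55, 0xcd, 0xca, 0x4e]
t1 = [0xdb, 0xdb, 0xe8, 0x1a, 0x55, 0xe8, 0xca, 0x77]
t2 = [0x1a, 0xca, 0x55, 0x77, 0x1a, 0x1a, 0xdb, 0x77]

RES = [0x1a, 0xca, 0x55, 0x77, 0x1a, 0x1a, 0xdb, 0x77]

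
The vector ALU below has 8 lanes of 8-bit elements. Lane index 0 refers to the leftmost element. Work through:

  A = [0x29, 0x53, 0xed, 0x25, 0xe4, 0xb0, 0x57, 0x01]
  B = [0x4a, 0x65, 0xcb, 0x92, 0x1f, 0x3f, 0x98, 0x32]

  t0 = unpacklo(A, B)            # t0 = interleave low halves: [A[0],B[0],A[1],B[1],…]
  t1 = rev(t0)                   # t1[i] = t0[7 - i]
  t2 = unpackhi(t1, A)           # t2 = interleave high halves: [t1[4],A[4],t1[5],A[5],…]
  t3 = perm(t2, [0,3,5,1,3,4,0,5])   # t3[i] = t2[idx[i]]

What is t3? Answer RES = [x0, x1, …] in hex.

RES = [ 0x65  0xb0  0x57  0xe4  0xb0  0x4a  0x65  0x57 ]

t0 = [0x29, 0x4a, 0x53, 0x65, 0xed, 0xcb, 0x25, 0x92]
t1 = [0x92, 0x25, 0xcb, 0xed, 0x65, 0x53, 0x4a, 0x29]
t2 = [0x65, 0xe4, 0x53, 0xb0, 0x4a, 0x57, 0x29, 0x01]
t3 = [0x65, 0xb0, 0x57, 0xe4, 0xb0, 0x4a, 0x65, 0x57]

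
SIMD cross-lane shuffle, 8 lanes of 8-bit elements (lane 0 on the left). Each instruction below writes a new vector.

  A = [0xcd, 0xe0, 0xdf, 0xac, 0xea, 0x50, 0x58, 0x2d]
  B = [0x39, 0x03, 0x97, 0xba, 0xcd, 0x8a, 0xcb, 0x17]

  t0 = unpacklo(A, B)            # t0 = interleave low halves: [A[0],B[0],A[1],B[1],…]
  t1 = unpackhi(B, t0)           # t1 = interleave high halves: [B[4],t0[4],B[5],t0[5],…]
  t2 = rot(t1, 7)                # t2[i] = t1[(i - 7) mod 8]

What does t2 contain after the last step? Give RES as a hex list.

  t0: cd 39 e0 03 df 97 ac ba
  t1: cd df 8a 97 cb ac 17 ba
  t2: df 8a 97 cb ac 17 ba cd

RES = [ 0xdf  0x8a  0x97  0xcb  0xac  0x17  0xba  0xcd ]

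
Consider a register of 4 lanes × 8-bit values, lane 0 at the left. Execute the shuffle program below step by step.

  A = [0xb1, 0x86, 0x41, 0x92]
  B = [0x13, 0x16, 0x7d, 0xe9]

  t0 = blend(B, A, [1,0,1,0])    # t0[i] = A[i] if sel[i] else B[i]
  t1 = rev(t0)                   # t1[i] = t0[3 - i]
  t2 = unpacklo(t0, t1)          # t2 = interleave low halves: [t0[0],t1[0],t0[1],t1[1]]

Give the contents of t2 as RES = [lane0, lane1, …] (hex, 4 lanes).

t0 = [0xb1, 0x16, 0x41, 0xe9]
t1 = [0xe9, 0x41, 0x16, 0xb1]
t2 = [0xb1, 0xe9, 0x16, 0x41]

RES = [ 0xb1  0xe9  0x16  0x41 ]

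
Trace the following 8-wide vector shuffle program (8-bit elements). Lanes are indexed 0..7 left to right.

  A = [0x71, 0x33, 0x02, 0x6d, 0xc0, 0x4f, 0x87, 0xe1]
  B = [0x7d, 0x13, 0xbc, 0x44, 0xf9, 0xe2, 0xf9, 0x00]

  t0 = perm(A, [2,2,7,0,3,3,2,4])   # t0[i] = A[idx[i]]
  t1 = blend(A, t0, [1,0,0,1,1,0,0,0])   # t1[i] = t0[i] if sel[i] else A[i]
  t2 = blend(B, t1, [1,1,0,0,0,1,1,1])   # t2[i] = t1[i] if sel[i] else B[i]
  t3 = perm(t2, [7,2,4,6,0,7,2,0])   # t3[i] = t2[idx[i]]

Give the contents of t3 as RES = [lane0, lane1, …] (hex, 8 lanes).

→ t0 |02|02|e1|71|6d|6d|02|c0|
→ t1 |02|33|02|71|6d|4f|87|e1|
→ t2 |02|33|bc|44|f9|4f|87|e1|
→ t3 |e1|bc|f9|87|02|e1|bc|02|

RES = [ 0xe1  0xbc  0xf9  0x87  0x02  0xe1  0xbc  0x02 ]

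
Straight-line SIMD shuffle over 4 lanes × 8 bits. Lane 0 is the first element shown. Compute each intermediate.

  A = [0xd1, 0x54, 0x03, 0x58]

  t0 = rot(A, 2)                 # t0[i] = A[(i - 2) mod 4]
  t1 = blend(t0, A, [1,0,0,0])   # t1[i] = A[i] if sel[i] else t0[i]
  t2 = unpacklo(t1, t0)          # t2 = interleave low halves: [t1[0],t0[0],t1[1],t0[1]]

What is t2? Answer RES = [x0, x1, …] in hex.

RES = [0xd1, 0x03, 0x58, 0x58]

→ t0 |03|58|d1|54|
→ t1 |d1|58|d1|54|
→ t2 |d1|03|58|58|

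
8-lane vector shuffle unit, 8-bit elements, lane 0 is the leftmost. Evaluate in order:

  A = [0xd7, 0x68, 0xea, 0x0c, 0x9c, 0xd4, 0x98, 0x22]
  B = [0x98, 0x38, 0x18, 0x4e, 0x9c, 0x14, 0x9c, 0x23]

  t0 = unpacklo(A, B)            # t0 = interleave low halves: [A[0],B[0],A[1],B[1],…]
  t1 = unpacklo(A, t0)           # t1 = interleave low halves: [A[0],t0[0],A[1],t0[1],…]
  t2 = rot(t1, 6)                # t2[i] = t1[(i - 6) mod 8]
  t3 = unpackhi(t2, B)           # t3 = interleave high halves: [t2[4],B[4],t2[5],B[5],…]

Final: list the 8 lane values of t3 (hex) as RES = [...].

  t0: d7 98 68 38 ea 18 0c 4e
  t1: d7 d7 68 98 ea 68 0c 38
  t2: 68 98 ea 68 0c 38 d7 d7
  t3: 0c 9c 38 14 d7 9c d7 23

RES = [ 0x0c  0x9c  0x38  0x14  0xd7  0x9c  0xd7  0x23 ]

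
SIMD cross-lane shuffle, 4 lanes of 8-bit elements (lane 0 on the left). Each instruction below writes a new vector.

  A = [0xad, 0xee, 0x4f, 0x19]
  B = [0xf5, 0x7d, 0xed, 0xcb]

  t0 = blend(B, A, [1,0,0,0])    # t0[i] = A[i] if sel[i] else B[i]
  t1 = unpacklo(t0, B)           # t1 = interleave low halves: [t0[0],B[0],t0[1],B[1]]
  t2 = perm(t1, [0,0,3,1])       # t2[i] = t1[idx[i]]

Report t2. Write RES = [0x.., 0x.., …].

  t0: ad 7d ed cb
  t1: ad f5 7d 7d
  t2: ad ad 7d f5

RES = [ 0xad  0xad  0x7d  0xf5 ]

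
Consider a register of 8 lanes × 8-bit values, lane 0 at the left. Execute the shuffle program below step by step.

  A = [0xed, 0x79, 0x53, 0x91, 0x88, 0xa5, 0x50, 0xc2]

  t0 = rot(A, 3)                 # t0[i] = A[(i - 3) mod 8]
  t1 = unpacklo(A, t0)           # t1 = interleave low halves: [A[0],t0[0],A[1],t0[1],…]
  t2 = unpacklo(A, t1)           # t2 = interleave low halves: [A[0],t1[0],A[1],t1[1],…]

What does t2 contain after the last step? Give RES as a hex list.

→ t0 |a5|50|c2|ed|79|53|91|88|
→ t1 |ed|a5|79|50|53|c2|91|ed|
→ t2 |ed|ed|79|a5|53|79|91|50|

RES = [ 0xed  0xed  0x79  0xa5  0x53  0x79  0x91  0x50 ]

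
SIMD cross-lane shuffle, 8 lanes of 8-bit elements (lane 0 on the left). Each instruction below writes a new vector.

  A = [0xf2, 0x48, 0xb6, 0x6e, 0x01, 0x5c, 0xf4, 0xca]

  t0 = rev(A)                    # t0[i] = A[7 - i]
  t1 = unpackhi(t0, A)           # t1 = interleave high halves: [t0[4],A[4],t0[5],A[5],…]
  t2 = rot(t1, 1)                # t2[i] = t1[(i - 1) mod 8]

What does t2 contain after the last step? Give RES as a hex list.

  t0: ca f4 5c 01 6e b6 48 f2
  t1: 6e 01 b6 5c 48 f4 f2 ca
  t2: ca 6e 01 b6 5c 48 f4 f2

RES = [ 0xca  0x6e  0x01  0xb6  0x5c  0x48  0xf4  0xf2 ]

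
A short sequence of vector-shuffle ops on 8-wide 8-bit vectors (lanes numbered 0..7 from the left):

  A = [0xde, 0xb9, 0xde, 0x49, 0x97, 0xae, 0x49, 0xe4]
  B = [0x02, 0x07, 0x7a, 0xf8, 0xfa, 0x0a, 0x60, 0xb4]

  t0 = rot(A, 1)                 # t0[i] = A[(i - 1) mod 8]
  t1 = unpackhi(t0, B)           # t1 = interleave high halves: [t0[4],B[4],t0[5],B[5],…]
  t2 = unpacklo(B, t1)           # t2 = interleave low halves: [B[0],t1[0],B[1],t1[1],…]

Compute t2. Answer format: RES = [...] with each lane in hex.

t0 = [0xe4, 0xde, 0xb9, 0xde, 0x49, 0x97, 0xae, 0x49]
t1 = [0x49, 0xfa, 0x97, 0x0a, 0xae, 0x60, 0x49, 0xb4]
t2 = [0x02, 0x49, 0x07, 0xfa, 0x7a, 0x97, 0xf8, 0x0a]

RES = [ 0x02  0x49  0x07  0xfa  0x7a  0x97  0xf8  0x0a ]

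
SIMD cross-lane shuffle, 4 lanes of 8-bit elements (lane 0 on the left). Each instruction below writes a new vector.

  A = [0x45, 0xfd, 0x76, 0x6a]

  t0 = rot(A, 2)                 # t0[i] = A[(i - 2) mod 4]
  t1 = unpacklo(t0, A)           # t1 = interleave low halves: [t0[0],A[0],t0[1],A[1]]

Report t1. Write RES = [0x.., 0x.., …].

t0 = [0x76, 0x6a, 0x45, 0xfd]
t1 = [0x76, 0x45, 0x6a, 0xfd]

RES = [ 0x76  0x45  0x6a  0xfd ]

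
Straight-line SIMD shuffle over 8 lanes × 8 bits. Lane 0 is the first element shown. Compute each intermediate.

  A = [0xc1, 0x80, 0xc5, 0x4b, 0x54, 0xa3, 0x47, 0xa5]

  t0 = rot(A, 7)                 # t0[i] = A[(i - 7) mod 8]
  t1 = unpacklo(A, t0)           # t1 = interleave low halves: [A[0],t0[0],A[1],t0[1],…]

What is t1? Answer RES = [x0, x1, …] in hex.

RES = [ 0xc1  0x80  0x80  0xc5  0xc5  0x4b  0x4b  0x54 ]

  t0: 80 c5 4b 54 a3 47 a5 c1
  t1: c1 80 80 c5 c5 4b 4b 54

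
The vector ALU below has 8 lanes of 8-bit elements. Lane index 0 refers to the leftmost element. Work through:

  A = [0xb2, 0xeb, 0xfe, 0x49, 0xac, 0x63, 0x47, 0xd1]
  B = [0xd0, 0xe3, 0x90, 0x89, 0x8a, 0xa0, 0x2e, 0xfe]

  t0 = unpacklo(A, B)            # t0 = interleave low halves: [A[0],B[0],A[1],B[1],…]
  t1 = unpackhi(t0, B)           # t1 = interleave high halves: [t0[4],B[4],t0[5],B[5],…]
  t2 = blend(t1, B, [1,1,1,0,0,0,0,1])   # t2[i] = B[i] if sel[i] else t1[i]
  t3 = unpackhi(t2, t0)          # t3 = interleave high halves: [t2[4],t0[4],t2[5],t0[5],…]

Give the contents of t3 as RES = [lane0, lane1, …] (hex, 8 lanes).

  t0: b2 d0 eb e3 fe 90 49 89
  t1: fe 8a 90 a0 49 2e 89 fe
  t2: d0 e3 90 a0 49 2e 89 fe
  t3: 49 fe 2e 90 89 49 fe 89

RES = [ 0x49  0xfe  0x2e  0x90  0x89  0x49  0xfe  0x89 ]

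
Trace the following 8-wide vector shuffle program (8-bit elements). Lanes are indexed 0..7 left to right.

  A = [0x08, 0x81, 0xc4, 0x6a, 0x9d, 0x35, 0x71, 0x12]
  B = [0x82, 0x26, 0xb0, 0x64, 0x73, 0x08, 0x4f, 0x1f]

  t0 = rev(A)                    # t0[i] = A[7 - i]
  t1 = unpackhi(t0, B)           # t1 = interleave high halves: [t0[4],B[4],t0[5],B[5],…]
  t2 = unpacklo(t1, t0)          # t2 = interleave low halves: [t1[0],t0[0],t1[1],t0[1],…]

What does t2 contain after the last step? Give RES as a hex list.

RES = [ 0x6a  0x12  0x73  0x71  0xc4  0x35  0x08  0x9d ]

  t0: 12 71 35 9d 6a c4 81 08
  t1: 6a 73 c4 08 81 4f 08 1f
  t2: 6a 12 73 71 c4 35 08 9d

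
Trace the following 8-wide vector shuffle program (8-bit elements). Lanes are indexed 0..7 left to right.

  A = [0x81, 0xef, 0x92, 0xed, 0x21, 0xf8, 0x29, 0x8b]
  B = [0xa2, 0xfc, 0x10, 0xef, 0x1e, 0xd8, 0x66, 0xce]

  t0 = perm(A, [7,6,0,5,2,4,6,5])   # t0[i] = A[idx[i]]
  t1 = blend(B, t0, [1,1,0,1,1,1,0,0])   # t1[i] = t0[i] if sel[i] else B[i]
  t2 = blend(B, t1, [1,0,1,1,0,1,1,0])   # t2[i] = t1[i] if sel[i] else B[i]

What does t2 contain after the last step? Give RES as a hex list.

t0 = [0x8b, 0x29, 0x81, 0xf8, 0x92, 0x21, 0x29, 0xf8]
t1 = [0x8b, 0x29, 0x10, 0xf8, 0x92, 0x21, 0x66, 0xce]
t2 = [0x8b, 0xfc, 0x10, 0xf8, 0x1e, 0x21, 0x66, 0xce]

RES = [ 0x8b  0xfc  0x10  0xf8  0x1e  0x21  0x66  0xce ]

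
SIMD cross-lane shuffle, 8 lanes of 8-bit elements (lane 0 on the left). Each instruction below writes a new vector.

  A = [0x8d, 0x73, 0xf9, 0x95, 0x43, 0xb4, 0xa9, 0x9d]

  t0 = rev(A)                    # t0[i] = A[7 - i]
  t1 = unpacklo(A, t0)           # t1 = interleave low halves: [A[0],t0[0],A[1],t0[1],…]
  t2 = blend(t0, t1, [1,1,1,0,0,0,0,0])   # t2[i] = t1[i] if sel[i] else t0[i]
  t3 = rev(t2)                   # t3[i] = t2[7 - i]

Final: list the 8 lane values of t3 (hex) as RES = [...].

  t0: 9d a9 b4 43 95 f9 73 8d
  t1: 8d 9d 73 a9 f9 b4 95 43
  t2: 8d 9d 73 43 95 f9 73 8d
  t3: 8d 73 f9 95 43 73 9d 8d

RES = [ 0x8d  0x73  0xf9  0x95  0x43  0x73  0x9d  0x8d ]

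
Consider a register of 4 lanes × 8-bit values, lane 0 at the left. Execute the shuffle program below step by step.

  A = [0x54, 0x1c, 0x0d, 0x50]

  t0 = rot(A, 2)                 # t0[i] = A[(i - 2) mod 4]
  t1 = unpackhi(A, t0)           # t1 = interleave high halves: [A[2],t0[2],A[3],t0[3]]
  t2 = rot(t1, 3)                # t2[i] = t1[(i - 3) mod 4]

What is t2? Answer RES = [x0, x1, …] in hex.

RES = [0x54, 0x50, 0x1c, 0x0d]

→ t0 |0d|50|54|1c|
→ t1 |0d|54|50|1c|
→ t2 |54|50|1c|0d|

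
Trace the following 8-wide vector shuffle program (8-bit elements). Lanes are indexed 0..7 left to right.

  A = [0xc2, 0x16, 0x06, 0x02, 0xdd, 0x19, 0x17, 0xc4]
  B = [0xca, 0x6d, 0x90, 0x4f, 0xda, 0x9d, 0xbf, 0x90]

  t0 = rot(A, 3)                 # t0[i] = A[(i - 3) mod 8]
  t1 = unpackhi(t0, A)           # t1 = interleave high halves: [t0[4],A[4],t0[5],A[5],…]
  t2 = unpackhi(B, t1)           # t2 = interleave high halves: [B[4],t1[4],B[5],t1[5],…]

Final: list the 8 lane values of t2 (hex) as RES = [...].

t0 = [0x19, 0x17, 0xc4, 0xc2, 0x16, 0x06, 0x02, 0xdd]
t1 = [0x16, 0xdd, 0x06, 0x19, 0x02, 0x17, 0xdd, 0xc4]
t2 = [0xda, 0x02, 0x9d, 0x17, 0xbf, 0xdd, 0x90, 0xc4]

RES = [ 0xda  0x02  0x9d  0x17  0xbf  0xdd  0x90  0xc4 ]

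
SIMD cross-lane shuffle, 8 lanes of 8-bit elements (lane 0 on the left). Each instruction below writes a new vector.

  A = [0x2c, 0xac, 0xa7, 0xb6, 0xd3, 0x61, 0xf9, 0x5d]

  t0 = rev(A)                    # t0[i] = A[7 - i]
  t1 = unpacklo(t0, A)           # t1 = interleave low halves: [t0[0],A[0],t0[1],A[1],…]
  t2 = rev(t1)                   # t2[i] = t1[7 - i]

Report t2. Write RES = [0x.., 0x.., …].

→ t0 |5d|f9|61|d3|b6|a7|ac|2c|
→ t1 |5d|2c|f9|ac|61|a7|d3|b6|
→ t2 |b6|d3|a7|61|ac|f9|2c|5d|

RES = [ 0xb6  0xd3  0xa7  0x61  0xac  0xf9  0x2c  0x5d ]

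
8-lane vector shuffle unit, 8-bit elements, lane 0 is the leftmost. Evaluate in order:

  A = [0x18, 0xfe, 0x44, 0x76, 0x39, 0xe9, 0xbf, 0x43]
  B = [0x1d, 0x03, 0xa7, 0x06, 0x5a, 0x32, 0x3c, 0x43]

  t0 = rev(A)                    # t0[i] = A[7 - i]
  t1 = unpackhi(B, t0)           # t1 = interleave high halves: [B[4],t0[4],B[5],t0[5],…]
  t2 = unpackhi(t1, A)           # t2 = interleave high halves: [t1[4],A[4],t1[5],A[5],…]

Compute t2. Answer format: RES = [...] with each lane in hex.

RES = [ 0x3c  0x39  0xfe  0xe9  0x43  0xbf  0x18  0x43 ]

→ t0 |43|bf|e9|39|76|44|fe|18|
→ t1 |5a|76|32|44|3c|fe|43|18|
→ t2 |3c|39|fe|e9|43|bf|18|43|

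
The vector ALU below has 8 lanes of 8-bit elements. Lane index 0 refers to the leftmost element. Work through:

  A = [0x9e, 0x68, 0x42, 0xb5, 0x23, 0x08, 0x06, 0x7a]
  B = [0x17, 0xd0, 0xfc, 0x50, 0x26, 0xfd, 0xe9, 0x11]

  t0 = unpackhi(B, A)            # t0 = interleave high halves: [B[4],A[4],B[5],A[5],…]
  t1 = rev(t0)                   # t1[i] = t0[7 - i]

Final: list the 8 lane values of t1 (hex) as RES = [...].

RES = [ 0x7a  0x11  0x06  0xe9  0x08  0xfd  0x23  0x26 ]

  t0: 26 23 fd 08 e9 06 11 7a
  t1: 7a 11 06 e9 08 fd 23 26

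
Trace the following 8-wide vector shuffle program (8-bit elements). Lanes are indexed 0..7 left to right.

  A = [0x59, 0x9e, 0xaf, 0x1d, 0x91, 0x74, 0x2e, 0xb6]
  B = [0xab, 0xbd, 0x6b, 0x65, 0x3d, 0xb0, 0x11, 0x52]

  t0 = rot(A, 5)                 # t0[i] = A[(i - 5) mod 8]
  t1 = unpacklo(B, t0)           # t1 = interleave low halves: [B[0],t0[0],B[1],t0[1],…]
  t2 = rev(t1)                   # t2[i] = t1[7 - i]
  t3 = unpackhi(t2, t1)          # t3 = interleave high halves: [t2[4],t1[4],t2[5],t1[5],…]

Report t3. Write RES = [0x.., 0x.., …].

RES = [0x91, 0x6b, 0xbd, 0x74, 0x1d, 0x65, 0xab, 0x2e]

→ t0 |1d|91|74|2e|b6|59|9e|af|
→ t1 |ab|1d|bd|91|6b|74|65|2e|
→ t2 |2e|65|74|6b|91|bd|1d|ab|
→ t3 |91|6b|bd|74|1d|65|ab|2e|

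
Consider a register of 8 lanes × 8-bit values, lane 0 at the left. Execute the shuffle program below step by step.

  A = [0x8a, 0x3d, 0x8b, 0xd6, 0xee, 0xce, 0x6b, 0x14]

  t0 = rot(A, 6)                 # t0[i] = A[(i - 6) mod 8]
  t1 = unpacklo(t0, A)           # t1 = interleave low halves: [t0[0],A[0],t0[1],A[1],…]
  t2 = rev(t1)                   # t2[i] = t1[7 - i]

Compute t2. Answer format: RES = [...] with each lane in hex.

t0 = [0x8b, 0xd6, 0xee, 0xce, 0x6b, 0x14, 0x8a, 0x3d]
t1 = [0x8b, 0x8a, 0xd6, 0x3d, 0xee, 0x8b, 0xce, 0xd6]
t2 = [0xd6, 0xce, 0x8b, 0xee, 0x3d, 0xd6, 0x8a, 0x8b]

RES = [ 0xd6  0xce  0x8b  0xee  0x3d  0xd6  0x8a  0x8b ]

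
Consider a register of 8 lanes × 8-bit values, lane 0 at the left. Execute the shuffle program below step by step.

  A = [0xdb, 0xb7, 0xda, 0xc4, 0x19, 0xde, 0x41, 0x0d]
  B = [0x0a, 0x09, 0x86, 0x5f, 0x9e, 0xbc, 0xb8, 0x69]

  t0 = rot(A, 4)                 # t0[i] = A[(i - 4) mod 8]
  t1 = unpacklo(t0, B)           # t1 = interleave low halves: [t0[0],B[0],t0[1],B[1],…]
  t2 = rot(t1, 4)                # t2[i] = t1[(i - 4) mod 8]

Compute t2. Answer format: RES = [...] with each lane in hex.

→ t0 |19|de|41|0d|db|b7|da|c4|
→ t1 |19|0a|de|09|41|86|0d|5f|
→ t2 |41|86|0d|5f|19|0a|de|09|

RES = [0x41, 0x86, 0x0d, 0x5f, 0x19, 0x0a, 0xde, 0x09]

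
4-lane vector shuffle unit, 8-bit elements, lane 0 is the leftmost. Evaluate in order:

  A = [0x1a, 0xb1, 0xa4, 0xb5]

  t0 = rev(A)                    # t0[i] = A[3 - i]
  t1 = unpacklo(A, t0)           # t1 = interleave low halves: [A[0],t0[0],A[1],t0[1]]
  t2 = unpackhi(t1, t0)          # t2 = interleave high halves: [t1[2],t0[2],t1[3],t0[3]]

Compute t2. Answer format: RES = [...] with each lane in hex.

  t0: b5 a4 b1 1a
  t1: 1a b5 b1 a4
  t2: b1 b1 a4 1a

RES = [ 0xb1  0xb1  0xa4  0x1a ]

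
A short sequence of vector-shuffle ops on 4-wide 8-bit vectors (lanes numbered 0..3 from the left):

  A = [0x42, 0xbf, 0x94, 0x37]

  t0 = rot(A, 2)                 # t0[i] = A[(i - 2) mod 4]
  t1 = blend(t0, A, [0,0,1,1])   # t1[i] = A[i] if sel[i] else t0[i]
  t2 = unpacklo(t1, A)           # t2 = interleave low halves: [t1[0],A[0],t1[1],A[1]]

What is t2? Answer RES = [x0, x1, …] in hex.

t0 = [0x94, 0x37, 0x42, 0xbf]
t1 = [0x94, 0x37, 0x94, 0x37]
t2 = [0x94, 0x42, 0x37, 0xbf]

RES = [0x94, 0x42, 0x37, 0xbf]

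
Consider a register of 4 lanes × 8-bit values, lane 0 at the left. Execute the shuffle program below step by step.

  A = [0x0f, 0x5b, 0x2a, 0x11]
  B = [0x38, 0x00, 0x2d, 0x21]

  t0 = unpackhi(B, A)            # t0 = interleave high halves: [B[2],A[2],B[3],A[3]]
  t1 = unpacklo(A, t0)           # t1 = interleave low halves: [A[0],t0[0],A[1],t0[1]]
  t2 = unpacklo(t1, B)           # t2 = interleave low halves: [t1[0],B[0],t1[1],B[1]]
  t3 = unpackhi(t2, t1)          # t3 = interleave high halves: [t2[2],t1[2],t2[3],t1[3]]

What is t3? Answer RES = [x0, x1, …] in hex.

RES = [ 0x2d  0x5b  0x00  0x2a ]

→ t0 |2d|2a|21|11|
→ t1 |0f|2d|5b|2a|
→ t2 |0f|38|2d|00|
→ t3 |2d|5b|00|2a|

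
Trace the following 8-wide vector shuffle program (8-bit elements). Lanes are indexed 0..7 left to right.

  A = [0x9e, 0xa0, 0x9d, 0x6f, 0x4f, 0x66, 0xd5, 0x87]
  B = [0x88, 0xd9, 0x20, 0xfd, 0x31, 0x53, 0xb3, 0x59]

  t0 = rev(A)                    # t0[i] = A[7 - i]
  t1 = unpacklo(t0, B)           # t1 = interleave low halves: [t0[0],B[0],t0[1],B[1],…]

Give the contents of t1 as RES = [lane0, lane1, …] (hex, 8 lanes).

RES = [ 0x87  0x88  0xd5  0xd9  0x66  0x20  0x4f  0xfd ]

→ t0 |87|d5|66|4f|6f|9d|a0|9e|
→ t1 |87|88|d5|d9|66|20|4f|fd|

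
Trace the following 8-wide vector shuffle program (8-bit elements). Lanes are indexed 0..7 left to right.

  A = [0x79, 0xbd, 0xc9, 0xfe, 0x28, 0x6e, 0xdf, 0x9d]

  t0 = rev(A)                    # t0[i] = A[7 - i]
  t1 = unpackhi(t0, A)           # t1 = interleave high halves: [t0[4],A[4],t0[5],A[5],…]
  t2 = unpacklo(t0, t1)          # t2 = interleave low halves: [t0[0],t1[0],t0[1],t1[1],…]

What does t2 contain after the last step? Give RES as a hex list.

RES = [ 0x9d  0xfe  0xdf  0x28  0x6e  0xc9  0x28  0x6e ]

t0 = [0x9d, 0xdf, 0x6e, 0x28, 0xfe, 0xc9, 0xbd, 0x79]
t1 = [0xfe, 0x28, 0xc9, 0x6e, 0xbd, 0xdf, 0x79, 0x9d]
t2 = [0x9d, 0xfe, 0xdf, 0x28, 0x6e, 0xc9, 0x28, 0x6e]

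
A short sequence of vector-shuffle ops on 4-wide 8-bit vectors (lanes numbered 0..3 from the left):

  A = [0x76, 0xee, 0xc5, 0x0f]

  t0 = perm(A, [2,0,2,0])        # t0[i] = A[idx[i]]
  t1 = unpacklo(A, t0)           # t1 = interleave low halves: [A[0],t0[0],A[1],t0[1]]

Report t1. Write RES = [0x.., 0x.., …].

RES = [ 0x76  0xc5  0xee  0x76 ]

  t0: c5 76 c5 76
  t1: 76 c5 ee 76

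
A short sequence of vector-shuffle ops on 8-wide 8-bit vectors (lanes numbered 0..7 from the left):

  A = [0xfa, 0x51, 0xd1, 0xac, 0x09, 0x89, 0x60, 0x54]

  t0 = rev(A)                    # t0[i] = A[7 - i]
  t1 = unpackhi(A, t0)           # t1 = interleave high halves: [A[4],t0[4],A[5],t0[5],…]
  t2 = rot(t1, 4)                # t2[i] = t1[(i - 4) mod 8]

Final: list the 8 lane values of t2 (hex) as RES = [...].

t0 = [0x54, 0x60, 0x89, 0x09, 0xac, 0xd1, 0x51, 0xfa]
t1 = [0x09, 0xac, 0x89, 0xd1, 0x60, 0x51, 0x54, 0xfa]
t2 = [0x60, 0x51, 0x54, 0xfa, 0x09, 0xac, 0x89, 0xd1]

RES = [ 0x60  0x51  0x54  0xfa  0x09  0xac  0x89  0xd1 ]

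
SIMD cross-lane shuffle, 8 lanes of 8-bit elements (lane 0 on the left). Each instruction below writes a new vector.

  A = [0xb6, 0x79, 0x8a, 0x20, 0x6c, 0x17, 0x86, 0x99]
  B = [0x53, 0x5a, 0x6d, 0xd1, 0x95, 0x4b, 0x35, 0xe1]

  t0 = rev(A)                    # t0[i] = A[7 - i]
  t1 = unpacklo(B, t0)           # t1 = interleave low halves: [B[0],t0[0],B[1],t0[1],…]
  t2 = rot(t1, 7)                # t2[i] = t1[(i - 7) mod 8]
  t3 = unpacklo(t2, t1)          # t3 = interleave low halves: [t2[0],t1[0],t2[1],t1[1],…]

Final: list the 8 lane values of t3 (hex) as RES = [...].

→ t0 |99|86|17|6c|20|8a|79|b6|
→ t1 |53|99|5a|86|6d|17|d1|6c|
→ t2 |99|5a|86|6d|17|d1|6c|53|
→ t3 |99|53|5a|99|86|5a|6d|86|

RES = [ 0x99  0x53  0x5a  0x99  0x86  0x5a  0x6d  0x86 ]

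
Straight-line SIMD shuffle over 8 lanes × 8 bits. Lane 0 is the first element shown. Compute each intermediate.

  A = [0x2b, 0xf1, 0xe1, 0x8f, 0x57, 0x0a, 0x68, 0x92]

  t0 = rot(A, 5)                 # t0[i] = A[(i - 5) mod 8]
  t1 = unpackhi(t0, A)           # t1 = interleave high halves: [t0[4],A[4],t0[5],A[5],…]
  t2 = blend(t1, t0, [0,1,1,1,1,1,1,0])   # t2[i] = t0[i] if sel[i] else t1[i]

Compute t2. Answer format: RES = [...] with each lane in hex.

RES = [ 0x92  0x57  0x0a  0x68  0x92  0x2b  0xf1  0x92 ]

→ t0 |8f|57|0a|68|92|2b|f1|e1|
→ t1 |92|57|2b|0a|f1|68|e1|92|
→ t2 |92|57|0a|68|92|2b|f1|92|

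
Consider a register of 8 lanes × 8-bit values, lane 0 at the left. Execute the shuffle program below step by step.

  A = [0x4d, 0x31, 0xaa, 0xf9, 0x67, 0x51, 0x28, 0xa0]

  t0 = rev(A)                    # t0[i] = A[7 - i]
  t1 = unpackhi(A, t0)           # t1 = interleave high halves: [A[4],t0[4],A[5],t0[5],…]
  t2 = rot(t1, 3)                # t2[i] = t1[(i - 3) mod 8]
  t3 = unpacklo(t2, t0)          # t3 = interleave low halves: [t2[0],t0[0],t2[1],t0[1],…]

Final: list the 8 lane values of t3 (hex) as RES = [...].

  t0: a0 28 51 67 f9 aa 31 4d
  t1: 67 f9 51 aa 28 31 a0 4d
  t2: 31 a0 4d 67 f9 51 aa 28
  t3: 31 a0 a0 28 4d 51 67 67

RES = [0x31, 0xa0, 0xa0, 0x28, 0x4d, 0x51, 0x67, 0x67]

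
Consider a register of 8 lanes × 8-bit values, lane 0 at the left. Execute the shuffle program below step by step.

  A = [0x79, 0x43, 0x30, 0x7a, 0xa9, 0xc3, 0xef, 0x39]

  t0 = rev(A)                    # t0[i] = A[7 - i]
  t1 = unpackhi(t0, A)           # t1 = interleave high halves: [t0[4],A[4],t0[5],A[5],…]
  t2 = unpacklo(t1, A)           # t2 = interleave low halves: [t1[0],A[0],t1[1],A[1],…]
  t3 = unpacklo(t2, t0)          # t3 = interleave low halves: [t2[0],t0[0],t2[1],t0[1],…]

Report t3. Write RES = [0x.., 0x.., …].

  t0: 39 ef c3 a9 7a 30 43 79
  t1: 7a a9 30 c3 43 ef 79 39
  t2: 7a 79 a9 43 30 30 c3 7a
  t3: 7a 39 79 ef a9 c3 43 a9

RES = [0x7a, 0x39, 0x79, 0xef, 0xa9, 0xc3, 0x43, 0xa9]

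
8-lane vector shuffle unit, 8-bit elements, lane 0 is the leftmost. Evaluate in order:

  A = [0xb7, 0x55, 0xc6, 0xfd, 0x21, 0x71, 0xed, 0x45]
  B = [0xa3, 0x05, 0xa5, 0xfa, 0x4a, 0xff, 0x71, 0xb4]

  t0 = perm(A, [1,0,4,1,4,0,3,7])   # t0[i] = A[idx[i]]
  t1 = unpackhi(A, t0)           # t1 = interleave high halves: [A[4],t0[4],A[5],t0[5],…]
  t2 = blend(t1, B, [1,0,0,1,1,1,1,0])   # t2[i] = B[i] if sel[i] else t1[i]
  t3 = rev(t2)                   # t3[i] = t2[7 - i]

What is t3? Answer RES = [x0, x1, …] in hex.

  t0: 55 b7 21 55 21 b7 fd 45
  t1: 21 21 71 b7 ed fd 45 45
  t2: a3 21 71 fa 4a ff 71 45
  t3: 45 71 ff 4a fa 71 21 a3

RES = [0x45, 0x71, 0xff, 0x4a, 0xfa, 0x71, 0x21, 0xa3]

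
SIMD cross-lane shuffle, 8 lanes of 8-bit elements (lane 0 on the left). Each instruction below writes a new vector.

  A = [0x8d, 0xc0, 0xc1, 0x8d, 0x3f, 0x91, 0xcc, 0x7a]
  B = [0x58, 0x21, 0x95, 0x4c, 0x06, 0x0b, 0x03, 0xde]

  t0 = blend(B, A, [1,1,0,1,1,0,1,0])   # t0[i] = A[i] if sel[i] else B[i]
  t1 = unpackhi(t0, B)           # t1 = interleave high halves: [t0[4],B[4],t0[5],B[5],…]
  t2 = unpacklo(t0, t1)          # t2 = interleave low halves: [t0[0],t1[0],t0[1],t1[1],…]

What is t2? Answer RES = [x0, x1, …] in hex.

t0 = [0x8d, 0xc0, 0x95, 0x8d, 0x3f, 0x0b, 0xcc, 0xde]
t1 = [0x3f, 0x06, 0x0b, 0x0b, 0xcc, 0x03, 0xde, 0xde]
t2 = [0x8d, 0x3f, 0xc0, 0x06, 0x95, 0x0b, 0x8d, 0x0b]

RES = [0x8d, 0x3f, 0xc0, 0x06, 0x95, 0x0b, 0x8d, 0x0b]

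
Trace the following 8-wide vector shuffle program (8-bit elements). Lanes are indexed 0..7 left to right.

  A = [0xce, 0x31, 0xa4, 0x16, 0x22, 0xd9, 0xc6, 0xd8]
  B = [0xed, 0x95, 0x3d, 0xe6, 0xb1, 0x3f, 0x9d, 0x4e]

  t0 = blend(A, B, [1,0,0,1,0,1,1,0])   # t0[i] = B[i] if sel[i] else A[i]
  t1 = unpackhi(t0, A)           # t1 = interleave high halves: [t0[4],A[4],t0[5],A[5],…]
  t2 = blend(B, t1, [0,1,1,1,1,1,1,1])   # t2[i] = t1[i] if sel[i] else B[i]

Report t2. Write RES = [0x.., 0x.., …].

  t0: ed 31 a4 e6 22 3f 9d d8
  t1: 22 22 3f d9 9d c6 d8 d8
  t2: ed 22 3f d9 9d c6 d8 d8

RES = [0xed, 0x22, 0x3f, 0xd9, 0x9d, 0xc6, 0xd8, 0xd8]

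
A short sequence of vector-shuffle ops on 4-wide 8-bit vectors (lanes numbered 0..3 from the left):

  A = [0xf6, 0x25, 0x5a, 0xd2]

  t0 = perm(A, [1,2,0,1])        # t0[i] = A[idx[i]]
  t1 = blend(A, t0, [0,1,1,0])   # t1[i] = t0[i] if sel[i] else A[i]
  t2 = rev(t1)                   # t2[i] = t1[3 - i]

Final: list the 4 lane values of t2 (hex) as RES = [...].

  t0: 25 5a f6 25
  t1: f6 5a f6 d2
  t2: d2 f6 5a f6

RES = [0xd2, 0xf6, 0x5a, 0xf6]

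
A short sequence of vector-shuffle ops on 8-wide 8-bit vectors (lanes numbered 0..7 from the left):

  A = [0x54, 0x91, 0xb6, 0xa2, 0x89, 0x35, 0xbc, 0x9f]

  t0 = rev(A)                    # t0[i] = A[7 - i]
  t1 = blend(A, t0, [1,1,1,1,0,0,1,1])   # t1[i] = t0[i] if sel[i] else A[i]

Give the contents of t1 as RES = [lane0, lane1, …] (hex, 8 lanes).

t0 = [0x9f, 0xbc, 0x35, 0x89, 0xa2, 0xb6, 0x91, 0x54]
t1 = [0x9f, 0xbc, 0x35, 0x89, 0x89, 0x35, 0x91, 0x54]

RES = [ 0x9f  0xbc  0x35  0x89  0x89  0x35  0x91  0x54 ]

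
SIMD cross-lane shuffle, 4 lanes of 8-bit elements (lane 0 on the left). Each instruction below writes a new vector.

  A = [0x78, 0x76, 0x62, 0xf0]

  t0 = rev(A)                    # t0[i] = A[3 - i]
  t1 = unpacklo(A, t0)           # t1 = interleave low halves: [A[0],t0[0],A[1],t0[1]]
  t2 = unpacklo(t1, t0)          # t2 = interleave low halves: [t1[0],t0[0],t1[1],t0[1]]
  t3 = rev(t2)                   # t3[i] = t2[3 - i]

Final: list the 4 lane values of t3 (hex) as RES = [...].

RES = [0x62, 0xf0, 0xf0, 0x78]

→ t0 |f0|62|76|78|
→ t1 |78|f0|76|62|
→ t2 |78|f0|f0|62|
→ t3 |62|f0|f0|78|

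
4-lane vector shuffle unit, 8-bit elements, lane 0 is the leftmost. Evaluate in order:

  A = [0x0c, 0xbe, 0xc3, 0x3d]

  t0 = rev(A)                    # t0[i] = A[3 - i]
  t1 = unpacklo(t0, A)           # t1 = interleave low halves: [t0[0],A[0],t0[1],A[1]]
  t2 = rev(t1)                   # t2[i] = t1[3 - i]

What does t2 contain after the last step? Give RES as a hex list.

t0 = [0x3d, 0xc3, 0xbe, 0x0c]
t1 = [0x3d, 0x0c, 0xc3, 0xbe]
t2 = [0xbe, 0xc3, 0x0c, 0x3d]

RES = [ 0xbe  0xc3  0x0c  0x3d ]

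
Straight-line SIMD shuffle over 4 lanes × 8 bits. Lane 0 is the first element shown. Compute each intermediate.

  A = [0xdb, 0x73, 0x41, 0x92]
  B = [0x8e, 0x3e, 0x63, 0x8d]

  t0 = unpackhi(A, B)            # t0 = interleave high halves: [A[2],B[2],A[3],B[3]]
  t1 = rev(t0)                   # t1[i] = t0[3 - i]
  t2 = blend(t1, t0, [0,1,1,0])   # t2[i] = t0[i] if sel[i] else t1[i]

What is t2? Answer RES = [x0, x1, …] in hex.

→ t0 |41|63|92|8d|
→ t1 |8d|92|63|41|
→ t2 |8d|63|92|41|

RES = [0x8d, 0x63, 0x92, 0x41]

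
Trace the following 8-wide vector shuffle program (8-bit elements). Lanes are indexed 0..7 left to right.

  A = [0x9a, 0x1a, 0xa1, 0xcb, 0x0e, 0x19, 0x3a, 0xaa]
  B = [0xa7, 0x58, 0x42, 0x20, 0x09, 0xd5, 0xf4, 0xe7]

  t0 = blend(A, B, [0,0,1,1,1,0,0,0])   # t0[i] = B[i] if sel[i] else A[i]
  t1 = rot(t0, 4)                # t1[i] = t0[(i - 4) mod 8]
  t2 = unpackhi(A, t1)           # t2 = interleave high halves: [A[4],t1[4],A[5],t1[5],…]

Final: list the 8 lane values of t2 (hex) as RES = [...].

→ t0 |9a|1a|42|20|09|19|3a|aa|
→ t1 |09|19|3a|aa|9a|1a|42|20|
→ t2 |0e|9a|19|1a|3a|42|aa|20|

RES = [ 0x0e  0x9a  0x19  0x1a  0x3a  0x42  0xaa  0x20 ]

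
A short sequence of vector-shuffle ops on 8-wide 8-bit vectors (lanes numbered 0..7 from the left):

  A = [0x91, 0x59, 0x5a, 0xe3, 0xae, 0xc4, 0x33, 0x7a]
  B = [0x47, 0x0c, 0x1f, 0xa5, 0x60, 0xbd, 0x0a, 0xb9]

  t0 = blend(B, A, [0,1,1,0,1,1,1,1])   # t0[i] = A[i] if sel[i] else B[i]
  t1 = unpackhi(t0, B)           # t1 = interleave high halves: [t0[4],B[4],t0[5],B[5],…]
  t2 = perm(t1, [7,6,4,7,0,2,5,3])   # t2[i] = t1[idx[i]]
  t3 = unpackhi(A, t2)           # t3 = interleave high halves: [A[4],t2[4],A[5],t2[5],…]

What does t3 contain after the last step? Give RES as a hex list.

t0 = [0x47, 0x59, 0x5a, 0xa5, 0xae, 0xc4, 0x33, 0x7a]
t1 = [0xae, 0x60, 0xc4, 0xbd, 0x33, 0x0a, 0x7a, 0xb9]
t2 = [0xb9, 0x7a, 0x33, 0xb9, 0xae, 0xc4, 0x0a, 0xbd]
t3 = [0xae, 0xae, 0xc4, 0xc4, 0x33, 0x0a, 0x7a, 0xbd]

RES = [ 0xae  0xae  0xc4  0xc4  0x33  0x0a  0x7a  0xbd ]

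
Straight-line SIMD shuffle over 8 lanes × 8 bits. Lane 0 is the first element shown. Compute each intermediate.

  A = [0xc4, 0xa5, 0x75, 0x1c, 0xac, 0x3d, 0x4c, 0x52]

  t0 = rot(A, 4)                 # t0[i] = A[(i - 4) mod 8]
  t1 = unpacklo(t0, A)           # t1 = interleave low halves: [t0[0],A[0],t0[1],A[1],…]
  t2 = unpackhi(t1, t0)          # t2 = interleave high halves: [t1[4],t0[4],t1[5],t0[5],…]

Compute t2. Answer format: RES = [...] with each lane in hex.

t0 = [0xac, 0x3d, 0x4c, 0x52, 0xc4, 0xa5, 0x75, 0x1c]
t1 = [0xac, 0xc4, 0x3d, 0xa5, 0x4c, 0x75, 0x52, 0x1c]
t2 = [0x4c, 0xc4, 0x75, 0xa5, 0x52, 0x75, 0x1c, 0x1c]

RES = [ 0x4c  0xc4  0x75  0xa5  0x52  0x75  0x1c  0x1c ]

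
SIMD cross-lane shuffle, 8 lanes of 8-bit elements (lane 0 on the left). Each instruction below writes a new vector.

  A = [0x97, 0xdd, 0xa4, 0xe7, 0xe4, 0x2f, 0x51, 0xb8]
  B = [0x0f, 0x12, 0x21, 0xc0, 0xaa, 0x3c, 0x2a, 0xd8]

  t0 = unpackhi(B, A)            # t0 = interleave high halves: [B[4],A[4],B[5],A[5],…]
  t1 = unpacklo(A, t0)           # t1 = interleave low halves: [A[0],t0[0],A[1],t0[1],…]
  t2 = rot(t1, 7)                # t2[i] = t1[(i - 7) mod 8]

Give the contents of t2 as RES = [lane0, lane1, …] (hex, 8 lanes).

RES = [0xaa, 0xdd, 0xe4, 0xa4, 0x3c, 0xe7, 0x2f, 0x97]

→ t0 |aa|e4|3c|2f|2a|51|d8|b8|
→ t1 |97|aa|dd|e4|a4|3c|e7|2f|
→ t2 |aa|dd|e4|a4|3c|e7|2f|97|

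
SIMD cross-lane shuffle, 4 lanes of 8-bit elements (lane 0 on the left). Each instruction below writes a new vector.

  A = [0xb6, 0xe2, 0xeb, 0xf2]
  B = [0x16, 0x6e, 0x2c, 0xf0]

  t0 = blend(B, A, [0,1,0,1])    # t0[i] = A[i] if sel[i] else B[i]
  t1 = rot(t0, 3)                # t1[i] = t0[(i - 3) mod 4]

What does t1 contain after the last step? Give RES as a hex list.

RES = [ 0xe2  0x2c  0xf2  0x16 ]

t0 = [0x16, 0xe2, 0x2c, 0xf2]
t1 = [0xe2, 0x2c, 0xf2, 0x16]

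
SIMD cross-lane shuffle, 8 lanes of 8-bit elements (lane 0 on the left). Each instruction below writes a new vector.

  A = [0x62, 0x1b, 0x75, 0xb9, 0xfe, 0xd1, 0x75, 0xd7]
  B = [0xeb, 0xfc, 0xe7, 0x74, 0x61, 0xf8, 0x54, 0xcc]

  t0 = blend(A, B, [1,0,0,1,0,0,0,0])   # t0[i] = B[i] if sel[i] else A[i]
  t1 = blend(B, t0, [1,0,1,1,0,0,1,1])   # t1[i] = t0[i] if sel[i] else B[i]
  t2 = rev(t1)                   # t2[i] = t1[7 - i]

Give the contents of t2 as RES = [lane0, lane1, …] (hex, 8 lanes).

→ t0 |eb|1b|75|74|fe|d1|75|d7|
→ t1 |eb|fc|75|74|61|f8|75|d7|
→ t2 |d7|75|f8|61|74|75|fc|eb|

RES = [ 0xd7  0x75  0xf8  0x61  0x74  0x75  0xfc  0xeb ]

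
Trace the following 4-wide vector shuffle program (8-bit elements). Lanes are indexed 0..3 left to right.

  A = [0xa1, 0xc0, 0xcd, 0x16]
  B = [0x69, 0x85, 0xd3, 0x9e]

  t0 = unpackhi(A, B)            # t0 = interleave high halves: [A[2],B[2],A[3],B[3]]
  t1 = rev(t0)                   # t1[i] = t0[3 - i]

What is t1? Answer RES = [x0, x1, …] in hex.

t0 = [0xcd, 0xd3, 0x16, 0x9e]
t1 = [0x9e, 0x16, 0xd3, 0xcd]

RES = [0x9e, 0x16, 0xd3, 0xcd]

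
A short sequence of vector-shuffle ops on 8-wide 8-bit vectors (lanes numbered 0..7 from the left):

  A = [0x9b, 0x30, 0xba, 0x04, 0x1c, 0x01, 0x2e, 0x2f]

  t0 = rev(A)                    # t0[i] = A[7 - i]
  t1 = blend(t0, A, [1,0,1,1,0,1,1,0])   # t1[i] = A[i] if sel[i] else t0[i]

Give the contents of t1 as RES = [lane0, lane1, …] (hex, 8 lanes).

  t0: 2f 2e 01 1c 04 ba 30 9b
  t1: 9b 2e ba 04 04 01 2e 9b

RES = [0x9b, 0x2e, 0xba, 0x04, 0x04, 0x01, 0x2e, 0x9b]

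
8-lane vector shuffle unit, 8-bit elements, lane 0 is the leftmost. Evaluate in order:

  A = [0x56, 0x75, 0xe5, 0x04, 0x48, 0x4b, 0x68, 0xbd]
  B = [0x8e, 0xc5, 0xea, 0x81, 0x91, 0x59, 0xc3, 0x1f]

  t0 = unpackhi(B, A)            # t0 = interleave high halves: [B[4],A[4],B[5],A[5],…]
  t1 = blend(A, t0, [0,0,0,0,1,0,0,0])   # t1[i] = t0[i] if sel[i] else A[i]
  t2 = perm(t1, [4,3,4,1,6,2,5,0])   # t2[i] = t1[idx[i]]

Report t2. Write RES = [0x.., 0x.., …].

t0 = [0x91, 0x48, 0x59, 0x4b, 0xc3, 0x68, 0x1f, 0xbd]
t1 = [0x56, 0x75, 0xe5, 0x04, 0xc3, 0x4b, 0x68, 0xbd]
t2 = [0xc3, 0x04, 0xc3, 0x75, 0x68, 0xe5, 0x4b, 0x56]

RES = [0xc3, 0x04, 0xc3, 0x75, 0x68, 0xe5, 0x4b, 0x56]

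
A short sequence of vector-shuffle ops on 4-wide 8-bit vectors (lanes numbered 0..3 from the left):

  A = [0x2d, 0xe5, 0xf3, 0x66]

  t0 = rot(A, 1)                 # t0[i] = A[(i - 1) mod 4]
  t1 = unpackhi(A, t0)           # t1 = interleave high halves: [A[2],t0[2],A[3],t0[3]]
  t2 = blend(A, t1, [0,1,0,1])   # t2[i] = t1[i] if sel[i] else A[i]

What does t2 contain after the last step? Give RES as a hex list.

RES = [ 0x2d  0xe5  0xf3  0xf3 ]

→ t0 |66|2d|e5|f3|
→ t1 |f3|e5|66|f3|
→ t2 |2d|e5|f3|f3|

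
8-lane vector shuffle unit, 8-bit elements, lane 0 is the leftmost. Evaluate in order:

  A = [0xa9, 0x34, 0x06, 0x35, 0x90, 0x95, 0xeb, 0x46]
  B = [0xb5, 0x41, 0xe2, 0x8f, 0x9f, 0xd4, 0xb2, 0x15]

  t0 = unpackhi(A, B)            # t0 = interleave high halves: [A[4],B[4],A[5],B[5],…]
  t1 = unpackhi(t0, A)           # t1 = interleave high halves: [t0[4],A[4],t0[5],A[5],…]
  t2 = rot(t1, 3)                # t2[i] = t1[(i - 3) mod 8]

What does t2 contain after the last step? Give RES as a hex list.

→ t0 |90|9f|95|d4|eb|b2|46|15|
→ t1 |eb|90|b2|95|46|eb|15|46|
→ t2 |eb|15|46|eb|90|b2|95|46|

RES = [0xeb, 0x15, 0x46, 0xeb, 0x90, 0xb2, 0x95, 0x46]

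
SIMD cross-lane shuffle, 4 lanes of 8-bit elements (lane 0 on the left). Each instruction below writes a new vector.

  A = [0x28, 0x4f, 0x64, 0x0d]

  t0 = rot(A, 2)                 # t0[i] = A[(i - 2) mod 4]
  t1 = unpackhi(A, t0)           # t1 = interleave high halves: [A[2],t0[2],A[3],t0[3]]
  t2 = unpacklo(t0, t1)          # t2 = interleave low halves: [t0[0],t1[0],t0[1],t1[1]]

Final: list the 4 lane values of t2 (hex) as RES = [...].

t0 = [0x64, 0x0d, 0x28, 0x4f]
t1 = [0x64, 0x28, 0x0d, 0x4f]
t2 = [0x64, 0x64, 0x0d, 0x28]

RES = [0x64, 0x64, 0x0d, 0x28]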